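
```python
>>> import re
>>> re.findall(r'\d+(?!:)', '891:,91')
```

['89', '91']

`(?!…)`/`(?<!…)` only lets a position through if the neighbouring text does NOT match; no characters are consumed.
Since nothing is captured, `findall` lists the 2 matched substrings directly.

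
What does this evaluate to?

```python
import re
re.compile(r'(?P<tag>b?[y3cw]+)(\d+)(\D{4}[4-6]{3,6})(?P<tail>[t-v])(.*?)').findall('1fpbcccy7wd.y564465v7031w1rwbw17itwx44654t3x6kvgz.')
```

The pattern matches optionally the literal 'b', then one or more of one of [y3cw] (captured as 'tag'); then one or more of a digit (captured); then exactly 4 of a non-digit, then 3 to 6 of a character in [4-6] (captured); then a character in [t-v] (captured as 'tail'); then zero or more of any character (lazy) (captured).
The `?` after the quantifier makes it lazy — it takes as little as possible before letting the rest of the pattern try.
Walking the string: at [3:20] match 'bcccy7wd.y564465v', groups = ('bcccy', '7', 'wd.y564465', 'v', ''); at [28:42] match 'bw17itwx44654t', groups = ('bw', '17', 'itwx44654', 't', '').
With 5 capturing groups, `findall` returns a 5-tuple per match.

[('bcccy', '7', 'wd.y564465', 'v', ''), ('bw', '17', 'itwx44654', 't', '')]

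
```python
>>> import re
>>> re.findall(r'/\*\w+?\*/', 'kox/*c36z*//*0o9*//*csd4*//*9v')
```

['/*c36z*/', '/*0o9*/', '/*csd4*/']

Walking the string: at [3:11] → '/*c36z*/'; at [11:18] → '/*0o9*/'; at [18:26] → '/*csd4*/'.
No capturing groups, so `findall` returns the 3 full match strings.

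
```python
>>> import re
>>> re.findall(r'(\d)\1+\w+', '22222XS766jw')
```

['2']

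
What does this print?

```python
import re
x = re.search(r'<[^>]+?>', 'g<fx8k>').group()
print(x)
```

<fx8k>

The match spans [1:7] → '<fx8k>'.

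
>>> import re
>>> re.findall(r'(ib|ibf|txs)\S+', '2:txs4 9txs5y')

['txs', 'txs']

Walking the string: at [2:6] match 'txs4', group 1 = 'txs'; at [8:13] match 'txs5y', group 1 = 'txs'.
With a single group, `findall` returns only what that group captured — 2 items.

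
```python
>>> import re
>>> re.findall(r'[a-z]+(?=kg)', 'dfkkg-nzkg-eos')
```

['dfk', 'nz']

The positive lookaround only admits positions where the adjacent text matches; those characters stay outside the span.
Walking the string: at [0:3] → 'dfk'; at [6:8] → 'nz'.
No capturing groups, so `findall` returns the 2 full match strings.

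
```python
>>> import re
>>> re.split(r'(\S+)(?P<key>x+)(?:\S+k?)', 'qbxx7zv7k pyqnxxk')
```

This matches one or more of a non-whitespace character (captured); then one or more of a literal 'x' (captured as 'key'); then one or more of a non-whitespace character, then optionally the literal 'k' (non-capturing group).
Because the pattern has a capturing group, `split` also inserts each captured text between the pieces.

['', 'qbx', 'x', ' ', 'pyqnx', 'x', '']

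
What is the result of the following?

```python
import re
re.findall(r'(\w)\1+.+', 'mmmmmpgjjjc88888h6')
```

['m']

A backreference is literal: `\1` must see the identical characters the first group matched.
Because there's exactly one group, `findall` drops the full match and keeps group 1 from the one hit.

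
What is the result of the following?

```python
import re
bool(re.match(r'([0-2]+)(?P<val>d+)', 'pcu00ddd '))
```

False

Pattern: one or more of a character in [0-2] (captured); then one or more of a literal 'd' (captured as 'val').
`match` is anchored at position 0; if the pattern doesn't fit there, it returns None.
Here position 0 doesn't satisfy it, so the call returns None, and `bool(None)` is False.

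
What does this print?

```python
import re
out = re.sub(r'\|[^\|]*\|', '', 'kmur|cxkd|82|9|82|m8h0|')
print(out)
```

Matches: at [4:10] → '|cxkd|'; at [12:15] → '|9|'; at [17:23] → '|m8h0|'.
Every occurrence is swapped for ''.

kmur8282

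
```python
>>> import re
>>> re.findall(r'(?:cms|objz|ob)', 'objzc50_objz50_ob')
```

The regex engine tests alternatives in the order written; an earlier branch that matches wins even if a later one would match more.
Matches: at [0:4] → 'objz'; at [8:12] → 'objz'; at [15:17] → 'ob'.
No capturing groups, so `findall` returns the 3 full match strings.

['objz', 'objz', 'ob']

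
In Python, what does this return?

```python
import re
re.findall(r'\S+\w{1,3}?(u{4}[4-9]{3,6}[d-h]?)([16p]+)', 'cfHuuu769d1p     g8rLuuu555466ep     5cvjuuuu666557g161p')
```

[('uuuu666557g', '161p')]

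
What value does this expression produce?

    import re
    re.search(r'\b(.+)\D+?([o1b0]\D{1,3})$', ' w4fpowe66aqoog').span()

Pattern: a word boundary (`\b`, zero-width); then one or more of any character (captured); then one or more of a non-digit (lazy); then one of [o1b0], then 1 to 3 of a non-digit (captured); then anchored at the end.
The match spans [1:15] → 'w4fpowe66aqoog'.

(1, 15)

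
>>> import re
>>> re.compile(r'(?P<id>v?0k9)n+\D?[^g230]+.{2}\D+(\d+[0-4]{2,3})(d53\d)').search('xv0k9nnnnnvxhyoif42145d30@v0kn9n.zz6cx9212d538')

Here the pattern never matches, so the call returns None.

None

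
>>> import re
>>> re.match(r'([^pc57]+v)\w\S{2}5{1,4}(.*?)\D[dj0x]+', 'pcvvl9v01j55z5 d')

None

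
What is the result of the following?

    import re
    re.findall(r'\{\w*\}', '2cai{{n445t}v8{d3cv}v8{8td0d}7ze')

Matches: at [5:12] → '{n445t}'; at [14:20] → '{d3cv}'; at [22:29] → '{8td0d}'.
Since nothing is captured, `findall` lists the 3 matched substrings directly.

['{n445t}', '{d3cv}', '{8td0d}']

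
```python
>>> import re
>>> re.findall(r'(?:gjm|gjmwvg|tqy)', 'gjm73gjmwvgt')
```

['gjm', 'gjm']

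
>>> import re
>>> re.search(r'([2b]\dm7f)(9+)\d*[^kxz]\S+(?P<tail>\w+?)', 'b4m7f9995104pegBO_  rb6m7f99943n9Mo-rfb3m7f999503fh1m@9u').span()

(0, 18)

Pattern: one of [2b], then a digit, then the literal 'm7f' (captured); then one or more of a literal '9' (captured); then zero or more of a digit, then any character except [kxz]; then one or more of a non-whitespace character; then one or more of a word character (lazy) (captured as 'tail').
`re.search` tries every starting position until one works.
The match spans [0:18] → 'b4m7f9995104pegBO_'.
Captured: group 1 = 'b4m7f', group 2 = '999', group 3 = '_'.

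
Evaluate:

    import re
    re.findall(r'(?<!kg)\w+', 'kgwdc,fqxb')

The negative lookahead/lookbehind blocks any match where the forbidden context is present.
Walking the string: at [0:5] → 'kgwdc'; at [6:10] → 'fqxb'.
`findall` yields the raw match text (2 of them) because the pattern has no groups.

['kgwdc', 'fqxb']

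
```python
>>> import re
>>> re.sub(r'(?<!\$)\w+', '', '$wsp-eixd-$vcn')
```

'$w--$v'

The negative lookahead/lookbehind blocks any match where the forbidden context is present.
Matches: at [2:4] → 'sp'; at [5:9] → 'eixd'; at [12:14] → 'cn'.
`sub` substitutes '' at each match site.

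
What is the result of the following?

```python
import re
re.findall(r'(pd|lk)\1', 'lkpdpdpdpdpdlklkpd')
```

`\1` is not a pattern — it's the concrete string captured by group 1, re-applied verbatim.
Because there's exactly one group, `findall` drops the full match and keeps group 1 from each hit.

['pd', 'pd', 'lk']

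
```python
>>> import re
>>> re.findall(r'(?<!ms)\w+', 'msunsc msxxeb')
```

['msunsc', 'msxxeb']

A negative assertion filters positions out without eating any characters.
Scanning left to right: at [0:6] → 'msunsc'; at [7:13] → 'msxxeb'.
Since nothing is captured, `findall` lists the 2 matched substrings directly.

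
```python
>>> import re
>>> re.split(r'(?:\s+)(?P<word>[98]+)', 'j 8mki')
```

['j', '8', 'mki']

This matches one or more of whitespace (non-capturing group); then one or more of one of [98] (captured as 'word').
Matches to split on: at [1:3] → ' 8'.
With a capturing group present, the delimiter's captured portion is kept in the result list.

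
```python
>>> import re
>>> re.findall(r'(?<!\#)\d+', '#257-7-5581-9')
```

['57', '7', '5581', '9']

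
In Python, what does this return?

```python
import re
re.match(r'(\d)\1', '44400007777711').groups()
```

('4',)

`\1` is not a pattern — it's the concrete string captured by group 1, re-applied verbatim.
`re.match` won't scan ahead — the pattern has to work from the very first character.
The match spans [0:2] → '44'.
Captured: group 1 = '4'.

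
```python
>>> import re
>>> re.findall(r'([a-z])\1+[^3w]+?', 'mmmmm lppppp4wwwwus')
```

['m', 'p', 'w']

After group 1 captures some text, `\1` only succeeds where that same text appears again.
With a single group, `findall` returns only what that group captured — 3 items.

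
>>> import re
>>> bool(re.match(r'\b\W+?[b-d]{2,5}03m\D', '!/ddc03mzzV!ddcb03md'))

False

With `match`, the pattern is implicitly anchored at the beginning.
Here the pattern fails at index 0, so the call returns None, and `bool(None)` is False.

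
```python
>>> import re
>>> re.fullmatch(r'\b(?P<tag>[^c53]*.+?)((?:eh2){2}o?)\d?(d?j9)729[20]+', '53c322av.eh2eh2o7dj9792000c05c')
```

The pattern matches a word boundary (`\b`, zero-width); then zero or more of any character except [c53], then one or more of any character (lazy) (captured as 'tag'); then the literal 'eh2' repeated 2 times, then optionally a literal 'o' (captured); then optionally a digit; then optionally the literal 'd', then the literal 'j9' (captured); then the literal '729', then one or more of one of [20].
`re.fullmatch` is like wrapping the pattern in `^…$` (in single-line mode).
Here there's no way to consume every character, so the call returns None.

None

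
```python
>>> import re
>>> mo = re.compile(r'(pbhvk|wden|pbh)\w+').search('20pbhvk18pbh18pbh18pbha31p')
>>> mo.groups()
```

('pbhvk',)

Alternation isn't longest-match — the leftmost alternative that fits at this position is chosen.
Unlike `match`, `search` isn't anchored — it looks for the pattern anywhere in the string.
The match spans [2:26] → 'pbhvk18pbh18pbh18pbha31p'.
Captured: group 1 = 'pbhvk'.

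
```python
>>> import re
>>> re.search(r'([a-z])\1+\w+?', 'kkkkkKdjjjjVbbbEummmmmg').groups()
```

`\1` is not a pattern — it's the concrete string captured by group 1, re-applied verbatim.
`re.search` tries every starting position until one works.
The match spans [0:6] → 'kkkkkK'.
Captured: group 1 = 'k'.

('k',)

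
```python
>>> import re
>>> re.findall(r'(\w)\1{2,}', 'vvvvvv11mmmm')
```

The backreference `\1` re-matches whatever the first group consumed, character for character.
Scanning left to right: at [0:6] match 'vvvvvv', group 1 = 'v'; at [8:12] match 'mmmm', group 1 = 'm'.
One capturing group, so `findall` returns just the captured substring from each match — 2 in all.

['v', 'm']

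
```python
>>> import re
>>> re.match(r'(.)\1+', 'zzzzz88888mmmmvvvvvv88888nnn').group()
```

`match` is anchored at position 0; if the pattern doesn't fit there, it returns None.
The match spans [0:5] → 'zzzzz'.

'zzzzz'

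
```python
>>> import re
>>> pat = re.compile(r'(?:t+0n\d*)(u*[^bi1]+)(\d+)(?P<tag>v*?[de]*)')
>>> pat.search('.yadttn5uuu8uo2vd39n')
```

None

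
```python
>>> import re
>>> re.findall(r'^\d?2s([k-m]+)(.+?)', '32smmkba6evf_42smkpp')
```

[('mmk', 'b')]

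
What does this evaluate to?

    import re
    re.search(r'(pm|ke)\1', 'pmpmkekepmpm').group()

A backreference is literal: `\1` must see the identical characters the first group matched.
Unlike `match`, `search` isn't anchored — it looks for the pattern anywhere in the string.
The match spans [0:4] → 'pmpm'.
Captured: group 1 = 'pm'.

'pmpm'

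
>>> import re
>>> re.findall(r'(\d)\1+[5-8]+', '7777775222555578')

['7', '2']

`\1` is not a pattern — it's the concrete string captured by group 1, re-applied verbatim.
Matches: at [0:7] match '7777775', group 1 = '7'; at [7:16] match '222555578', group 1 = '2'.
Because there's exactly one group, `findall` drops the full match and keeps group 1 from each hit.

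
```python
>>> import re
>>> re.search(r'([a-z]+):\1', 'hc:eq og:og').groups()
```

After group 1 captures some text, `\1` only succeeds where that same text appears again.
`re.search` tries every starting position until one works.
The match spans [6:11] → 'og:og'.
Captured: group 1 = 'og'.

('og',)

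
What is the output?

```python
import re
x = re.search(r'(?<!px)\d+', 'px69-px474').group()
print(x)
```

9

`(?!…)`/`(?<!…)` only lets a position through if the neighbouring text does NOT match; no characters are consumed.
`re.search` tries every starting position until one works.
The match spans [3:4] → '9'.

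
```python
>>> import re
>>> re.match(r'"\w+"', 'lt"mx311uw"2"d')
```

None

`re.match` only tries the pattern at the start of the string.
Here the pattern fails at index 0, so the call returns None.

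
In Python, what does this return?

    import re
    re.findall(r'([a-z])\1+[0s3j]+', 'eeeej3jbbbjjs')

['e', 'b']

`\1` is not a pattern — it's the concrete string captured by group 1, re-applied verbatim.
Scanning left to right: at [0:7] match 'eeeej3j', group 1 = 'e'; at [7:13] match 'bbbjjs', group 1 = 'b'.
`findall` collects group 1 from each match (2 total).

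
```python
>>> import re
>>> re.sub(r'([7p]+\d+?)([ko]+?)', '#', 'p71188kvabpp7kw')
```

Pattern: one or more of one of [7p], then one or more of a digit (lazy) (captured); then one or more of one of [ko] (lazy) (captured).
Matches: at [0:7] → 'p71188k'; at [10:14] → 'pp7k'.
Each match is replaced by '#'.

'#vab#w'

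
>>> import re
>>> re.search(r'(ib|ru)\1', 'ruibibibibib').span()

After group 1 captures some text, `\1` only succeeds where that same text appears again.
Unlike `match`, `search` isn't anchored — it looks for the pattern anywhere in the string.
The match spans [2:6] → 'ibib'.
Captured: group 1 = 'ib'.

(2, 6)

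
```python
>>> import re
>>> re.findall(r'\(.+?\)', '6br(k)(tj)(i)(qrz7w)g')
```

['(k)', '(tj)', '(i)', '(qrz7w)']

With the lazy modifier that quantifier settles for the fewest repetitions that let the rest of the pattern succeed (the atoms after it are unaffected and can still be greedy).
No capturing groups, so `findall` returns the 4 full match strings.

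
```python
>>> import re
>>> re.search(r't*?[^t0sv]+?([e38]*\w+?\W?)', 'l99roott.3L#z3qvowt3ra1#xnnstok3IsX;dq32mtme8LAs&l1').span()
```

(0, 2)

A non-greedy quantifier consumes as few characters as it can — just enough that the remainder of the pattern still matches from where it stops; whatever follows it matches normally.
The match spans [0:2] → 'l9'.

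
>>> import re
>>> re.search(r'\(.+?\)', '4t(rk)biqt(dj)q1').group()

A `+?`/`*?`/`{m,n}?` starts at its minimum and grows only as far as needed for what follows to match.
Unlike `match`, `search` isn't anchored — it looks for the pattern anywhere in the string.
The match spans [2:6] → '(rk)'.

'(rk)'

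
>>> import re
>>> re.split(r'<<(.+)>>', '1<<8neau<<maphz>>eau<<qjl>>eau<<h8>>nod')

['1', '8neau<<maphz>>eau<<qjl>>eau<<h8', 'nod']

Matches to split on: at [1:36] → '<<8neau<<maphz>>eau<<qjl>>eau<<h8>>'.
Because the pattern has a capturing group, `split` also inserts each captured text between the pieces.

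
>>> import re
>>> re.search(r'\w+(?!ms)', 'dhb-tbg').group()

The negative lookaround is zero-width — it rules out positions where the adjacent text would match, without consuming anything.
The match spans [0:3] → 'dhb'.

'dhb'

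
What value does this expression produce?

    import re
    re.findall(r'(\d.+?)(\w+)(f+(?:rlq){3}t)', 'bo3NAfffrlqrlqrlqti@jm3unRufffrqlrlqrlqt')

[('3N', 'Aff', 'frlqrlqrlqt')]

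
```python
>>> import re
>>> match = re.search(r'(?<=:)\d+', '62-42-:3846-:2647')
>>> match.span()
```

(7, 11)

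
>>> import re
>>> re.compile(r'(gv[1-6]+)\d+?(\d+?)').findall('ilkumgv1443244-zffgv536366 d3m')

This matches the literal 'gv', then one or more of a character in [1-6] (captured); then one or more of a digit (lazy); then one or more of a digit (lazy) (captured).
Scanning left to right: at [5:14] match 'gv1443244', groups = ('gv14432', '4'); at [18:26] match 'gv536366', groups = ('gv5363', '6').
2 groups means each result is a tuple of 2 captured strings — 2 here.

[('gv14432', '4'), ('gv5363', '6')]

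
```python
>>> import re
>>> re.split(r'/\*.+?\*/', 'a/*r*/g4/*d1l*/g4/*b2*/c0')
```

['a', 'g4', 'g4', 'c0']

Lazy quantifiers expand one character at a time until the remainder of the pattern can match.
Splitting on the pattern gives 4 pieces.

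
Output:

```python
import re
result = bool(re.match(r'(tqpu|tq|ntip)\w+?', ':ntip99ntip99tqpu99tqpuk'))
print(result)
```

With `match`, the pattern is implicitly anchored at the beginning.
Here the pattern fails at index 0, so the call returns None, and `bool(None)` is False.

False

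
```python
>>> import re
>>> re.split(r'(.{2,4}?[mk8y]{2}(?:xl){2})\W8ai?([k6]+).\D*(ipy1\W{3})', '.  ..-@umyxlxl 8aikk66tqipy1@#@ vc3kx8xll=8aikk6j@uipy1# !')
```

['.  .', '.-@umyxlxl', 'kk66', 'ipy1@#@', ' vc3kx8xll=8aikk6j@uipy1# !']

`re.split` interleaves the captured-group text with the surrounding fragments.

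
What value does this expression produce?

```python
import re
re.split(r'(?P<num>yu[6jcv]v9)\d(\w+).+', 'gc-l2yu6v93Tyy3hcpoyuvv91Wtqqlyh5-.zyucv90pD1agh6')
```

This matches the literal 'yu', then one of [6jcv], then the literal 'v9' (captured as 'num'); then a digit; then one or more of a word character (captured); then one or more of any character.
Matches to split on: at [5:49] → 'yu6v93Tyy3hcpoyuvv91Wtqqlyh5-.zyucv90pD1agh6'.
The group in the pattern means `split` returns the separators' captures alongside the pieces.

['gc-l2', 'yu6v9', 'Tyy3hcpoyuvv91Wtqqlyh5', '']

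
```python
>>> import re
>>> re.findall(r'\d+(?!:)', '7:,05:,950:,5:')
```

['0', '95']

Because the assertion is negative and zero-width, positions next to the forbidden text are skipped.
`findall` yields the raw match text (2 of them) because the pattern has no groups.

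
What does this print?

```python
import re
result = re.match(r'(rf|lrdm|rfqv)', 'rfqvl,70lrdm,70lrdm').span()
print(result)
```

(0, 2)

`|` is ordered: at each position the engine commits to the first alternative that works.
`match` is anchored at position 0; if the pattern doesn't fit there, it returns None.
The match spans [0:2] → 'rf'.
Captured: group 1 = 'rf'.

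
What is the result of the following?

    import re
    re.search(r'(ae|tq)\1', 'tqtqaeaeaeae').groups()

('tq',)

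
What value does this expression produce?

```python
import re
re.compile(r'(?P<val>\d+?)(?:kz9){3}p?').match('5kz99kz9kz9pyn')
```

This matches one or more of a digit (lazy) (captured as 'val'); then the literal 'kz9' repeated 3 times, then optionally the literal 'p'.
`re.match` won't scan ahead — the pattern has to work from the very first character.
Here the pattern fails at index 0, so the call returns None.

None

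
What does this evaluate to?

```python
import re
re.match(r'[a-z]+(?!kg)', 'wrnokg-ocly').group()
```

The negative lookaround is zero-width — it rules out positions where the adjacent text would match, without consuming anything.
With `match`, the pattern is implicitly anchored at the beginning.
The match spans [0:6] → 'wrnokg'.

'wrnokg'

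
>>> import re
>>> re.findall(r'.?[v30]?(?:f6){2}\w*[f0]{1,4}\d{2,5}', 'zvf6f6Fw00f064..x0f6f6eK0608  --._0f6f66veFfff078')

['zvf6f6Fw00f064', 'x0f6f6eK0608', '_0f6f66veFfff078']

`findall` yields the raw match text (3 of them) because the pattern has no groups.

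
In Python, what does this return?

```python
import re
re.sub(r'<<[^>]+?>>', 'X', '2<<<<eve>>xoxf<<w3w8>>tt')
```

'2XxoxfXtt'

Matches: at [1:10] → '<<<<eve>>'; at [14:22] → '<<w3w8>>'.
Each match is replaced by 'X'.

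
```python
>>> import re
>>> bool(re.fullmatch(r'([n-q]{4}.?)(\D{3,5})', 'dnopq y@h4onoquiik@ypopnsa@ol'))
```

False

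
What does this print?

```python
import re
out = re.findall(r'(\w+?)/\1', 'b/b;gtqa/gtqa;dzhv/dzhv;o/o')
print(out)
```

['b', 'gtqa', 'dzhv', 'o']

A backreference is literal: `\1` must see the identical characters the first group matched.
One capturing group, so `findall` returns just the captured substring from each match — 4 in all.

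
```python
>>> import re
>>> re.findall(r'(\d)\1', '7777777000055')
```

['7', '7', '7', '0', '0', '5']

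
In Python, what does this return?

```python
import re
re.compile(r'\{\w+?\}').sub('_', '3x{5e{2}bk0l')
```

'3x{5e_bk0l'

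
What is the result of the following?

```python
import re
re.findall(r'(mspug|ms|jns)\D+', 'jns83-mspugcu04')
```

Alternation tries branches left to right and keeps the first one that lets the overall match succeed at that position.
With a single group, `findall` returns only what that group captured — 1 item.

['mspug']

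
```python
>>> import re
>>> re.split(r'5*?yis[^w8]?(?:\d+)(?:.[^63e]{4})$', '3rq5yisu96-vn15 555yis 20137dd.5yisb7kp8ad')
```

['3rq5yisu96-vn15 555yis 20137dd.', '']

The pattern matches zero or more of the literal '5' (lazy), then the literal 'yis'; then optionally any character except [w8]; then one or more of a digit (non-capturing group); then any character, then exactly 4 of any character except [63e] (non-capturing group); then anchored at the end.
Matches to split on: at [31:42] → '5yisb7kp8ad'.
Splitting on the pattern gives 2 pieces.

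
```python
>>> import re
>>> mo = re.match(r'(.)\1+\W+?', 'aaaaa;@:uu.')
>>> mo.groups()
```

`\1` has to match the exact text group 1 already captured.
`re.match` won't scan ahead — the pattern has to work from the very first character.
The match spans [0:6] → 'aaaaa;'.
Captured: group 1 = 'a'.

('a',)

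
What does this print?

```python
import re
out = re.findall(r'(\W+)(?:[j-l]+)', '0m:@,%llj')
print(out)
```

The pattern matches one or more of a non-word character (captured); then one or more of a character in [j-l] (non-capturing group).
With a single group, `findall` returns only what that group captured — 1 item.

[':@,%']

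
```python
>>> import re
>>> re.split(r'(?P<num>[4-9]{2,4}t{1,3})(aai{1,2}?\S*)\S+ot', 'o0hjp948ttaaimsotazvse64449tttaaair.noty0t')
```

Pattern: 2 to 4 of a character in [4-9], then 1 to 3 of the literal 't' (captured as 'num'); then the literal 'aa', then 1 to 2 of a literal 'i' (lazy), then zero or more of a non-whitespace character (captured); then one or more of a non-whitespace character, then the literal 'ot'.
Matches to split on: at [5:39] → '948ttaaimsotazvse64449tttaaair.not'.
`re.split` interleaves the captured-group text with the surrounding fragments.

['o0hjp', '948tt', 'aaimsotazvse64449tttaaair.', 'y0t']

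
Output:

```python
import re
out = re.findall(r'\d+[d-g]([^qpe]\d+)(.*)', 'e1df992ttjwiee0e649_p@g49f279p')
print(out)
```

[('f992', 'ttjwiee0e649_p@g49f279p')]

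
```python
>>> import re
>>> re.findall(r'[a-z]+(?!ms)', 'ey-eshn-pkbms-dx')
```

['ey', 'eshn', 'pkbms', 'dx']

A negative assertion filters positions out without eating any characters.
`findall` yields the raw match text (4 of them) because the pattern has no groups.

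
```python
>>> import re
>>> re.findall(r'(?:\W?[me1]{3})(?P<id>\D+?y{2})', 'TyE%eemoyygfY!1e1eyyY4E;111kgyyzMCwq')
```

['oyy', 'eyy', 'kgyy']

`findall` collects group 1 from each match (3 total).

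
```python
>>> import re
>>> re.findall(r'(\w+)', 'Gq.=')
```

This matches one or more of a word character (captured).
Walking the string: at [0:2] match 'Gq', group 1 = 'Gq'.
Because there's exactly one group, `findall` drops the full match and keeps group 1 from the one hit.

['Gq']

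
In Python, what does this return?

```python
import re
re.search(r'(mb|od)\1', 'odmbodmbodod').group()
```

'odod'

`\1` has to match the exact text group 1 already captured.
`search` walks the string left to right and returns the first match it finds.
The match spans [8:12] → 'odod'.
Captured: group 1 = 'od'.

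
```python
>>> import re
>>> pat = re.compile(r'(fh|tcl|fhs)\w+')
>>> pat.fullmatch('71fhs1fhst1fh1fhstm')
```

For `fullmatch`, every character of the input must be accounted for by the pattern.
Here the string isn't matched end-to-end, so the call returns None.

None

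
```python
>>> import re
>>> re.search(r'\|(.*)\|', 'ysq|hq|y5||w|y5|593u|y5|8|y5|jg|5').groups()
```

('hq|y5||w|y5|593u|y5|8|y5|jg',)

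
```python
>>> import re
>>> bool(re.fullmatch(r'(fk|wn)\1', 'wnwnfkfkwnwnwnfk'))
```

False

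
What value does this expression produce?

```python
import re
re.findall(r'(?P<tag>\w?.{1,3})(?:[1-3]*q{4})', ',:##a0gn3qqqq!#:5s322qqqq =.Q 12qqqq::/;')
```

The pattern matches optionally a word character, then 1 to 3 of any character (captured as 'tag'); then zero or more of a character in [1-3], then exactly 4 of a literal 'q' (non-capturing group).
Scanning left to right: at [4:13] match 'a0gn3qqqq', group 1 = 'a0gn'; at [15:25] match ':5s322qqqq', group 1 = ':5s'; at [27:36] match '.Q 12qqqq', group 1 = '.Q '.
Because there's exactly one group, `findall` drops the full match and keeps group 1 from each hit.

['a0gn', ':5s', '.Q ']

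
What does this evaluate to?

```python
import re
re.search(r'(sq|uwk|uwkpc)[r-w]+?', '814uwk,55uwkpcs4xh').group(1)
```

`search` walks the string left to right and returns the first match it finds.
The match spans [9:15] → 'uwkpcs'.
Captured: group 1 = 'uwkpc'.

'uwkpc'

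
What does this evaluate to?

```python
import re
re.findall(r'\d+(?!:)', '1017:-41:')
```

['101', '4']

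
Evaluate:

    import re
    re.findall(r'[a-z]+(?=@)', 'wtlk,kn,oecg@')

['oecg']

The positive lookaround only admits positions where the adjacent text matches; those characters stay outside the span.
Walking the string: at [8:12] → 'oecg'.
`findall` yields the raw match text (1 of them) because the pattern has no groups.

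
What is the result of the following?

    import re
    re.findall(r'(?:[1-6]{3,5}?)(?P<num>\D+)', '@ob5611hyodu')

['hyodu']

The pattern matches 3 to 5 of a character in [1-6] (lazy) (non-capturing group); then one or more of a non-digit (captured as 'num').
With a single group, `findall` returns only what that group captured — 1 item.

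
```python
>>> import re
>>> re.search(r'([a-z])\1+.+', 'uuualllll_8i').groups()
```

('u',)

The match spans [0:12] → 'uuualllll_8i'.
Captured: group 1 = 'u'.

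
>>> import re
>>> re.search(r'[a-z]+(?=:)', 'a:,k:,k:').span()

(0, 1)

The positive lookaround only admits positions where the adjacent text matches; those characters stay outside the span.
`re.search` scans for the first position where the pattern succeeds.
The match spans [0:1] → 'a'.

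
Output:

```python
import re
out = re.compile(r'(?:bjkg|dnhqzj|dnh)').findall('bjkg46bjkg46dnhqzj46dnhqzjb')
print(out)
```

Alternation isn't longest-match — the leftmost alternative that fits at this position is chosen.
Walking the string: at [0:4] → 'bjkg'; at [6:10] → 'bjkg'; at [12:18] → 'dnhqzj'; at [20:26] → 'dnhqzj'.
`findall` yields the raw match text (4 of them) because the pattern has no groups.

['bjkg', 'bjkg', 'dnhqzj', 'dnhqzj']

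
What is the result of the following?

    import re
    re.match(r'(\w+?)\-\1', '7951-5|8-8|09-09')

With `match`, the pattern is implicitly anchored at the beginning.
Here position 0 doesn't satisfy it, so the call returns None.

None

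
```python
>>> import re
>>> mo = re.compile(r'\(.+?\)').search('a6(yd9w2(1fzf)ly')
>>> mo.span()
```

(2, 14)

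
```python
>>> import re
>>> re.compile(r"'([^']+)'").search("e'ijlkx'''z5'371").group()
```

The match spans [1:8] → "'ijlkx'".

"'ijlkx'"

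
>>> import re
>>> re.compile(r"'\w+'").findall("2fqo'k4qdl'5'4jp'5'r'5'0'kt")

["'k4qdl'", "'4jp'", "'r'", "'0'"]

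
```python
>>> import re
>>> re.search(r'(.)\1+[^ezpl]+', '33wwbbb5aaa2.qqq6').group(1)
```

'3'

`\1` is not a pattern — it's the concrete string captured by group 1, re-applied verbatim.
`re.search` scans for the first position where the pattern succeeds.
The match spans [0:17] → '33wwbbb5aaa2.qqq6'.
Captured: group 1 = '3'.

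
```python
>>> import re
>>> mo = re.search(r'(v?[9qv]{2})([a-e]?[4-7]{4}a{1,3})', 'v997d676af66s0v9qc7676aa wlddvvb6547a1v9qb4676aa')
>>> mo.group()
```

'v9qc7676aa'

The pattern matches optionally the literal 'v', then exactly 2 of one of [9qv] (captured); then optionally a character in [a-e], then exactly 4 of a character in [4-7], then 1 to 3 of the literal 'a' (captured).
`re.search` tries every starting position until one works.
The match spans [14:24] → 'v9qc7676aa'.
Captured: group 1 = 'v9q', group 2 = 'c7676aa'.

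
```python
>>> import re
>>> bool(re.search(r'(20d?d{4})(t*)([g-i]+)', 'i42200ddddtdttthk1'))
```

False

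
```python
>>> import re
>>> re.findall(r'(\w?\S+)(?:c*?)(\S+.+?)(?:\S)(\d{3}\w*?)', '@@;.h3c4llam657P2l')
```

Pattern: optionally a word character, then one or more of a non-whitespace character (captured); then zero or more of a literal 'c' (lazy) (non-capturing group); then one or more of a non-whitespace character, then one or more of any character (lazy) (captured); then a non-whitespace character (non-capturing group); then exactly 3 of a digit, then zero or more of a word character (lazy) (captured).
`findall` packs the 3 group values into a tuple for every match.

[('@@;.h3c4l', 'la', '657')]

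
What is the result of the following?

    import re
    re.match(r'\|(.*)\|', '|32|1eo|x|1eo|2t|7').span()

(0, 17)

With `match`, the pattern is implicitly anchored at the beginning.
The match spans [0:17] → '|32|1eo|x|1eo|2t|'.
Captured: group 1 = '32|1eo|x|1eo|2t'.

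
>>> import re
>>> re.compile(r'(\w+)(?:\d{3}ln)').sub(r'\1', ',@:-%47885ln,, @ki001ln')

',@:-%47,, @ki'

The pattern matches one or more of a word character (captured); then exactly 3 of a digit, then the literal 'ln' (non-capturing group).
Matches: at [5:12] → '47885ln'; at [16:23] → 'ki001ln'.
The replacement refers to a captured group, so each match is rewritten using its own captured text.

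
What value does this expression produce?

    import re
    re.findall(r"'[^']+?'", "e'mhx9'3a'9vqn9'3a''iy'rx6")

["'mhx9'", "'9vqn9'", "'iy'"]

With no groups in the pattern, `findall` gives back each whole match — 3 here.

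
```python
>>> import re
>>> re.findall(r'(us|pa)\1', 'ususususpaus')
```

`\1` is not a pattern — it's the concrete string captured by group 1, re-applied verbatim.
Matches: at [0:4] match 'usus', group 1 = 'us'; at [4:8] match 'usus', group 1 = 'us'.
One capturing group, so `findall` returns just the captured substring from each match — 2 in all.

['us', 'us']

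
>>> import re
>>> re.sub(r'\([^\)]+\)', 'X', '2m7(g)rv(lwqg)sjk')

Matches: at [3:6] → '(g)'; at [8:14] → '(lwqg)'.
`sub` substitutes 'X' at each match site.

'2m7XrvXsjk'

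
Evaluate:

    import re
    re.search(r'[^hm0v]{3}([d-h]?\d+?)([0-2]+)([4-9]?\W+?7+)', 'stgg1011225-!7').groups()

('g1', '01122', '5-!7')

The match spans [0:14] → 'stgg1011225-!7'.
Captured: group 1 = 'g1', group 2 = '01122', group 3 = '5-!7'.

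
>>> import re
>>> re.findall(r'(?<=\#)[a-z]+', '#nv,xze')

['nv']

Lookahead/lookbehind check context without consuming it, so the matched span excludes the asserted characters.
Scanning left to right: at [1:3] → 'nv'.
With no groups in the pattern, `findall` gives back each whole match — 1 here.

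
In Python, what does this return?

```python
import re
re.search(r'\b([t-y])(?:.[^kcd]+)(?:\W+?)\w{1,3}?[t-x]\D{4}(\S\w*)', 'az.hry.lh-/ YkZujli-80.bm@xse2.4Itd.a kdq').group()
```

'xse2.4Itd.a kdq'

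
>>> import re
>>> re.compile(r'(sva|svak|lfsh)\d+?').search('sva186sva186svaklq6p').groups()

('sva',)

Unlike `match`, `search` isn't anchored — it looks for the pattern anywhere in the string.
The match spans [0:4] → 'sva1'.
Captured: group 1 = 'sva'.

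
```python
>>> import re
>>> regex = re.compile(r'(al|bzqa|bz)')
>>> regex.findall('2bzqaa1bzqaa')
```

Alternation tries branches left to right and keeps the first one that lets the overall match succeed at that position.
Scanning left to right: at [1:5] match 'bzqa', group 1 = 'bzqa'; at [7:11] match 'bzqa', group 1 = 'bzqa'.
One capturing group, so `findall` returns just the captured substring from each match — 2 in all.

['bzqa', 'bzqa']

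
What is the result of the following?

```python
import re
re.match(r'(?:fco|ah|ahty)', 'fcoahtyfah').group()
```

'fco'

`re.match` only tries the pattern at the start of the string.
The match spans [0:3] → 'fco'.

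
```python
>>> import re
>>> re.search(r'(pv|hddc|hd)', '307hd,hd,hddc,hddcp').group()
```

'hd'

The match spans [3:5] → 'hd'.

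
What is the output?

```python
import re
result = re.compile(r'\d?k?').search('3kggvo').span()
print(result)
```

(0, 2)

The pattern matches optionally a digit; then optionally a literal 'k'.
`re.search` tries every starting position until one works.
The match spans [0:2] → '3k'.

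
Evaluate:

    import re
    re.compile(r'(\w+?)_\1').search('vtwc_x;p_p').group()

The backreference `\1` re-matches whatever the first group consumed, character for character.
`search` walks the string left to right and returns the first match it finds.
The match spans [7:10] → 'p_p'.
Captured: group 1 = 'p'.

'p_p'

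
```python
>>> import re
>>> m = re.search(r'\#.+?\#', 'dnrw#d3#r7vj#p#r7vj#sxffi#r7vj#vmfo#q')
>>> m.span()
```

The `?` after the quantifier makes it lazy — it takes as little as possible before letting the rest of the pattern try.
The match spans [4:8] → '#d3#'.

(4, 8)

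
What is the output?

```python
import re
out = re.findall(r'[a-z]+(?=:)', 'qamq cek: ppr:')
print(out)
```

['cek', 'ppr']

The positive lookaround only admits positions where the adjacent text matches; those characters stay outside the span.
Since nothing is captured, `findall` lists the 2 matched substrings directly.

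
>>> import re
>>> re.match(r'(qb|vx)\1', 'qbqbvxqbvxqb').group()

'qbqb'

`\1` has to match the exact text group 1 already captured.
With `match`, the pattern is implicitly anchored at the beginning.
The match spans [0:4] → 'qbqb'.
Captured: group 1 = 'qb'.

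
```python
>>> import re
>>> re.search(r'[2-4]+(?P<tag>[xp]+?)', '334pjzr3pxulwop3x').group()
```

'334p'

Pattern: one or more of a character in [2-4]; then one or more of one of [xp] (lazy) (captured as 'tag').
`search` walks the string left to right and returns the first match it finds.
The match spans [0:4] → '334p'.
Captured: group 1 = 'p'.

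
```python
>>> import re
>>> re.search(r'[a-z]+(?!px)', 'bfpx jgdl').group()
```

'bfpx'

A negative assertion filters positions out without eating any characters.
`search` walks the string left to right and returns the first match it finds.
The match spans [0:4] → 'bfpx'.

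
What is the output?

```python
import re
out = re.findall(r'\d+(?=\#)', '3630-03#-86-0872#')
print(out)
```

Lookahead/lookbehind check context without consuming it, so the matched span excludes the asserted characters.
With no groups in the pattern, `findall` gives back each whole match — 2 here.

['03', '0872']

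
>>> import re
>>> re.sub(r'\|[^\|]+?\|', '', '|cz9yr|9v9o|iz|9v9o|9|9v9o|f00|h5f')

'9v9o9v9o9v9oh5f'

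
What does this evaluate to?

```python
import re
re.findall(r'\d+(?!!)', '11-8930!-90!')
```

['11', '893', '9']

The negative lookaround is zero-width — it rules out positions where the adjacent text would match, without consuming anything.
No capturing groups, so `findall` returns the 3 full match strings.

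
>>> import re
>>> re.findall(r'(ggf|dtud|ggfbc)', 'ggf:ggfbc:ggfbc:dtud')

Branches in `(...|...)` are attempted left-to-right; the first branch that allows the whole pattern to succeed is taken.
Walking the string: at [0:3] match 'ggf', group 1 = 'ggf'; at [4:7] match 'ggf', group 1 = 'ggf'; at [10:13] match 'ggf', group 1 = 'ggf'; at [16:20] match 'dtud', group 1 = 'dtud'.
One capturing group, so `findall` returns just the captured substring from each match — 4 in all.

['ggf', 'ggf', 'ggf', 'dtud']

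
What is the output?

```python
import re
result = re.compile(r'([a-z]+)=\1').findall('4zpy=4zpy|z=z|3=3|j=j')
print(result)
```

['z', 'j']

The backreference `\1` re-matches whatever the first group consumed, character for character.
Because there's exactly one group, `findall` drops the full match and keeps group 1 from each hit.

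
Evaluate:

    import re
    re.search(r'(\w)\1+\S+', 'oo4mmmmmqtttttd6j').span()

The backreference `\1` re-matches whatever the first group consumed, character for character.
`re.search` scans for the first position where the pattern succeeds.
The match spans [0:17] → 'oo4mmmmmqtttttd6j'.
Captured: group 1 = 'o'.

(0, 17)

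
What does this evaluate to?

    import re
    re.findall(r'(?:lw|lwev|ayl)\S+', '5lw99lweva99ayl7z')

['lw99lweva99ayl7z']

`findall` yields the raw match text (1 of them) because the pattern has no groups.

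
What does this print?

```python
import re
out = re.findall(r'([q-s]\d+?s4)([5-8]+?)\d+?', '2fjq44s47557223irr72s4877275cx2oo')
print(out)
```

[('q44s4', '7'), ('r72s4', '8')]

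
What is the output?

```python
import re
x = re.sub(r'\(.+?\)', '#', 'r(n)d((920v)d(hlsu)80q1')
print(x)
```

r#d#d#80q1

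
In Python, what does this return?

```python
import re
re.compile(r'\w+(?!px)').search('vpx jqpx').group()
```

'vpx'

The negative lookahead/lookbehind blocks any match where the forbidden context is present.
`re.search` tries every starting position until one works.
The match spans [0:3] → 'vpx'.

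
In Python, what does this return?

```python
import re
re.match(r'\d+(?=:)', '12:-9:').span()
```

The lookaround is zero-width — it requires the adjacent text to match without consuming it, so the asserted text isn't part of the match.
`match` is anchored at position 0; if the pattern doesn't fit there, it returns None.
The match spans [0:2] → '12'.

(0, 2)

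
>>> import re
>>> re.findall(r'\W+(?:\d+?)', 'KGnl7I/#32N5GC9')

['/#3']

The `?` after the quantifier makes it lazy — it takes as little as possible before letting the rest of the pattern try.
Since nothing is captured, `findall` lists the 1 matched substring directly.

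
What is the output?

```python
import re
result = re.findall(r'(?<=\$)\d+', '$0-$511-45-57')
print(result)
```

['0', '511']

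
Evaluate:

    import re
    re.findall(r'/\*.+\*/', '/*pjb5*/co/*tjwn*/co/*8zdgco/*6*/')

['/*pjb5*/co/*tjwn*/co/*8zdgco/*6*/']

With no groups in the pattern, `findall` gives back each whole match — 1 here.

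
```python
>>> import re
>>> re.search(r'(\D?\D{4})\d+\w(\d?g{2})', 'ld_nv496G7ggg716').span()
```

(0, 12)

The pattern matches optionally a non-digit, then exactly 4 of a non-digit (captured); then one or more of a digit, then a word character; then optionally a digit, then exactly 2 of the literal 'g' (captured).
The match spans [0:12] → 'ld_nv496G7gg'.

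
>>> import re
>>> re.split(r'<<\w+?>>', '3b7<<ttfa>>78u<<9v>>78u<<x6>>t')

Matches to split on: at [3:11] → '<<ttfa>>'; at [14:20] → '<<9v>>'; at [23:29] → '<<x6>>'.
The string is cut at each match, leaving 4 pieces.

['3b7', '78u', '78u', 't']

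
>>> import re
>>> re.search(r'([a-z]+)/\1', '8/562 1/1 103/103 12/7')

None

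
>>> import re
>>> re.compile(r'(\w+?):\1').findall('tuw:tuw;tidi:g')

`\1` has to match the exact text group 1 already captured.
Matches: at [0:7] match 'tuw:tuw', group 1 = 'tuw'.
`findall` collects group 1 from the one match (1 total).

['tuw']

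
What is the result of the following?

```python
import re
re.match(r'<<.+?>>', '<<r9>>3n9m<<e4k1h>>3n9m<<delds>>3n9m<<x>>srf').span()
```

(0, 6)

`match` is anchored at position 0; if the pattern doesn't fit there, it returns None.
The match spans [0:6] → '<<r9>>'.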